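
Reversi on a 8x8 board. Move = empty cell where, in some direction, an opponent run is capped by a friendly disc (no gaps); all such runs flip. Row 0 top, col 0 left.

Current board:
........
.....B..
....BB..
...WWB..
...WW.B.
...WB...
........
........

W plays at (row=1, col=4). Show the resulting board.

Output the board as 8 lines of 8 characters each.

Place W at (1,4); scan 8 dirs for brackets.
Dir NW: first cell '.' (not opp) -> no flip
Dir N: first cell '.' (not opp) -> no flip
Dir NE: first cell '.' (not opp) -> no flip
Dir W: first cell '.' (not opp) -> no flip
Dir E: opp run (1,5), next='.' -> no flip
Dir SW: first cell '.' (not opp) -> no flip
Dir S: opp run (2,4) capped by W -> flip
Dir SE: opp run (2,5), next='.' -> no flip
All flips: (2,4)

Answer: ........
....WB..
....WB..
...WWB..
...WW.B.
...WB...
........
........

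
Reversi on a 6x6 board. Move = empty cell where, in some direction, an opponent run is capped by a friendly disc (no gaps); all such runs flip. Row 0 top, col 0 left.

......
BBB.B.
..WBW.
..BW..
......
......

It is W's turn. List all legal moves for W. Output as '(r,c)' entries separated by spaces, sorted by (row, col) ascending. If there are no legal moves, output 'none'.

Answer: (0,0) (0,2) (0,4) (1,3) (3,1) (4,2)

Derivation:
(0,0): flips 1 -> legal
(0,1): no bracket -> illegal
(0,2): flips 1 -> legal
(0,3): no bracket -> illegal
(0,4): flips 1 -> legal
(0,5): no bracket -> illegal
(1,3): flips 1 -> legal
(1,5): no bracket -> illegal
(2,0): no bracket -> illegal
(2,1): no bracket -> illegal
(2,5): no bracket -> illegal
(3,1): flips 1 -> legal
(3,4): no bracket -> illegal
(4,1): no bracket -> illegal
(4,2): flips 1 -> legal
(4,3): no bracket -> illegal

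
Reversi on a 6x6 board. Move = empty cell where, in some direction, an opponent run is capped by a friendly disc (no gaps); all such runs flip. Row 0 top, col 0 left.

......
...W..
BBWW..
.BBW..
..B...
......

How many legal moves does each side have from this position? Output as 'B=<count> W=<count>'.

-- B to move --
(0,2): no bracket -> illegal
(0,3): no bracket -> illegal
(0,4): flips 2 -> legal
(1,1): no bracket -> illegal
(1,2): flips 1 -> legal
(1,4): flips 1 -> legal
(2,4): flips 3 -> legal
(3,4): flips 1 -> legal
(4,3): no bracket -> illegal
(4,4): no bracket -> illegal
B mobility = 5
-- W to move --
(1,0): no bracket -> illegal
(1,1): no bracket -> illegal
(1,2): no bracket -> illegal
(3,0): flips 2 -> legal
(4,0): flips 1 -> legal
(4,1): flips 1 -> legal
(4,3): no bracket -> illegal
(5,1): flips 1 -> legal
(5,2): flips 2 -> legal
(5,3): no bracket -> illegal
W mobility = 5

Answer: B=5 W=5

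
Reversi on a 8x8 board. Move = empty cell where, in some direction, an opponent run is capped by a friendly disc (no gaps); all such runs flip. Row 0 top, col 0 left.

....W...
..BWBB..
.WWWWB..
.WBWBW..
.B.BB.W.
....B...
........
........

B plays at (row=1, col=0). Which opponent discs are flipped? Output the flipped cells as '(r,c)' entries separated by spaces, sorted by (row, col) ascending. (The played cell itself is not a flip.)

Answer: (2,1)

Derivation:
Dir NW: edge -> no flip
Dir N: first cell '.' (not opp) -> no flip
Dir NE: first cell '.' (not opp) -> no flip
Dir W: edge -> no flip
Dir E: first cell '.' (not opp) -> no flip
Dir SW: edge -> no flip
Dir S: first cell '.' (not opp) -> no flip
Dir SE: opp run (2,1) capped by B -> flip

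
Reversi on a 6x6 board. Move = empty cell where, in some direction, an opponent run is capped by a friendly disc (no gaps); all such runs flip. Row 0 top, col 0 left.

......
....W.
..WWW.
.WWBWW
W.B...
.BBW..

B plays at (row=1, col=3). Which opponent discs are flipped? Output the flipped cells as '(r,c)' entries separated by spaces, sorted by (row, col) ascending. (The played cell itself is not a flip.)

Dir NW: first cell '.' (not opp) -> no flip
Dir N: first cell '.' (not opp) -> no flip
Dir NE: first cell '.' (not opp) -> no flip
Dir W: first cell '.' (not opp) -> no flip
Dir E: opp run (1,4), next='.' -> no flip
Dir SW: opp run (2,2) (3,1) (4,0), next=edge -> no flip
Dir S: opp run (2,3) capped by B -> flip
Dir SE: opp run (2,4) (3,5), next=edge -> no flip

Answer: (2,3)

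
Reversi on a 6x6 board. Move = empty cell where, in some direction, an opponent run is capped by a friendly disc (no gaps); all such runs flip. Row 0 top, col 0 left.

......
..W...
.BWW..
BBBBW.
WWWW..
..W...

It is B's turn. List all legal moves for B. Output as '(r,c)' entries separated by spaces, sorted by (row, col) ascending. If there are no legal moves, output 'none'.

Answer: (0,2) (0,3) (1,1) (1,3) (1,4) (2,4) (3,5) (5,0) (5,1) (5,3) (5,4)

Derivation:
(0,1): no bracket -> illegal
(0,2): flips 2 -> legal
(0,3): flips 1 -> legal
(1,1): flips 1 -> legal
(1,3): flips 2 -> legal
(1,4): flips 1 -> legal
(2,4): flips 2 -> legal
(2,5): no bracket -> illegal
(3,5): flips 1 -> legal
(4,4): no bracket -> illegal
(4,5): no bracket -> illegal
(5,0): flips 2 -> legal
(5,1): flips 2 -> legal
(5,3): flips 2 -> legal
(5,4): flips 1 -> legal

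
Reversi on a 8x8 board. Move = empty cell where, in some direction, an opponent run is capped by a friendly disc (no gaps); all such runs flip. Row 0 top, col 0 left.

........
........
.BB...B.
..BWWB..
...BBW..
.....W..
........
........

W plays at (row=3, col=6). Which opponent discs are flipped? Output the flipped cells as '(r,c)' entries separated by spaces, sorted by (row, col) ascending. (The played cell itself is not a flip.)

Answer: (3,5)

Derivation:
Dir NW: first cell '.' (not opp) -> no flip
Dir N: opp run (2,6), next='.' -> no flip
Dir NE: first cell '.' (not opp) -> no flip
Dir W: opp run (3,5) capped by W -> flip
Dir E: first cell '.' (not opp) -> no flip
Dir SW: first cell 'W' (not opp) -> no flip
Dir S: first cell '.' (not opp) -> no flip
Dir SE: first cell '.' (not opp) -> no flip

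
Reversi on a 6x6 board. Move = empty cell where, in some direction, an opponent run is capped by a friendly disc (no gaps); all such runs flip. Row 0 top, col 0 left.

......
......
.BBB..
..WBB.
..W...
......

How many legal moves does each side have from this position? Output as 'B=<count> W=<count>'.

Answer: B=5 W=5

Derivation:
-- B to move --
(3,1): flips 1 -> legal
(4,1): flips 1 -> legal
(4,3): flips 1 -> legal
(5,1): flips 1 -> legal
(5,2): flips 2 -> legal
(5,3): no bracket -> illegal
B mobility = 5
-- W to move --
(1,0): flips 1 -> legal
(1,1): no bracket -> illegal
(1,2): flips 1 -> legal
(1,3): no bracket -> illegal
(1,4): flips 1 -> legal
(2,0): no bracket -> illegal
(2,4): flips 1 -> legal
(2,5): no bracket -> illegal
(3,0): no bracket -> illegal
(3,1): no bracket -> illegal
(3,5): flips 2 -> legal
(4,3): no bracket -> illegal
(4,4): no bracket -> illegal
(4,5): no bracket -> illegal
W mobility = 5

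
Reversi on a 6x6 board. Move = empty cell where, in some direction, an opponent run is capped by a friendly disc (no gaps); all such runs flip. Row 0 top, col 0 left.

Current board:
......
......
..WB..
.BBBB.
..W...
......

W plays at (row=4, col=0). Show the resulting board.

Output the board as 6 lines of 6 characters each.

Answer: ......
......
..WB..
.WBBB.
W.W...
......

Derivation:
Place W at (4,0); scan 8 dirs for brackets.
Dir NW: edge -> no flip
Dir N: first cell '.' (not opp) -> no flip
Dir NE: opp run (3,1) capped by W -> flip
Dir W: edge -> no flip
Dir E: first cell '.' (not opp) -> no flip
Dir SW: edge -> no flip
Dir S: first cell '.' (not opp) -> no flip
Dir SE: first cell '.' (not opp) -> no flip
All flips: (3,1)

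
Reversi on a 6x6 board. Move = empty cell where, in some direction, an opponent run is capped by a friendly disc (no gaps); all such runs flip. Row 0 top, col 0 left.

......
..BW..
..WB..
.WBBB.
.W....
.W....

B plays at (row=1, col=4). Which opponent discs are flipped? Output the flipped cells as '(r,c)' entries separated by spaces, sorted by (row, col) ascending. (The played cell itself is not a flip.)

Dir NW: first cell '.' (not opp) -> no flip
Dir N: first cell '.' (not opp) -> no flip
Dir NE: first cell '.' (not opp) -> no flip
Dir W: opp run (1,3) capped by B -> flip
Dir E: first cell '.' (not opp) -> no flip
Dir SW: first cell 'B' (not opp) -> no flip
Dir S: first cell '.' (not opp) -> no flip
Dir SE: first cell '.' (not opp) -> no flip

Answer: (1,3)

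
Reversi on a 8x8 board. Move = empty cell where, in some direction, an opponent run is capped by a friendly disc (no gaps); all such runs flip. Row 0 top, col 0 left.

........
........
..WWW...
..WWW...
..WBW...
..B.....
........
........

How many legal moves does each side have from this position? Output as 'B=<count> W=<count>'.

Answer: B=6 W=4

Derivation:
-- B to move --
(1,1): no bracket -> illegal
(1,2): flips 3 -> legal
(1,3): flips 2 -> legal
(1,4): no bracket -> illegal
(1,5): no bracket -> illegal
(2,1): flips 1 -> legal
(2,5): flips 1 -> legal
(3,1): no bracket -> illegal
(3,5): no bracket -> illegal
(4,1): flips 1 -> legal
(4,5): flips 1 -> legal
(5,1): no bracket -> illegal
(5,3): no bracket -> illegal
(5,4): no bracket -> illegal
(5,5): no bracket -> illegal
B mobility = 6
-- W to move --
(4,1): no bracket -> illegal
(5,1): no bracket -> illegal
(5,3): flips 1 -> legal
(5,4): flips 1 -> legal
(6,1): flips 2 -> legal
(6,2): flips 1 -> legal
(6,3): no bracket -> illegal
W mobility = 4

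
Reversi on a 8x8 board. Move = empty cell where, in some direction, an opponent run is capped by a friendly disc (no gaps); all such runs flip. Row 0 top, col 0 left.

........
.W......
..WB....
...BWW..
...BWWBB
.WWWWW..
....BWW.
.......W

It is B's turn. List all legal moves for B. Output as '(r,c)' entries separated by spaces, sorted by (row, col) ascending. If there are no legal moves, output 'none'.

Answer: (0,0) (2,1) (2,4) (2,5) (3,6) (4,2) (5,6) (6,1) (6,3) (6,7) (7,6)

Derivation:
(0,0): flips 2 -> legal
(0,1): no bracket -> illegal
(0,2): no bracket -> illegal
(1,0): no bracket -> illegal
(1,2): no bracket -> illegal
(1,3): no bracket -> illegal
(2,0): no bracket -> illegal
(2,1): flips 1 -> legal
(2,4): flips 4 -> legal
(2,5): flips 1 -> legal
(2,6): no bracket -> illegal
(3,1): no bracket -> illegal
(3,2): no bracket -> illegal
(3,6): flips 2 -> legal
(4,0): no bracket -> illegal
(4,1): no bracket -> illegal
(4,2): flips 1 -> legal
(5,0): no bracket -> illegal
(5,6): flips 2 -> legal
(5,7): no bracket -> illegal
(6,0): no bracket -> illegal
(6,1): flips 1 -> legal
(6,2): no bracket -> illegal
(6,3): flips 1 -> legal
(6,7): flips 2 -> legal
(7,4): no bracket -> illegal
(7,5): no bracket -> illegal
(7,6): flips 2 -> legal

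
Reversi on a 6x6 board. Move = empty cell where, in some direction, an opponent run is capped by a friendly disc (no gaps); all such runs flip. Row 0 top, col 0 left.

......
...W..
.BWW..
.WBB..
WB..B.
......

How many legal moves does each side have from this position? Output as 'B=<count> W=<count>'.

Answer: B=6 W=8

Derivation:
-- B to move --
(0,2): no bracket -> illegal
(0,3): flips 2 -> legal
(0,4): no bracket -> illegal
(1,1): flips 1 -> legal
(1,2): flips 1 -> legal
(1,4): flips 1 -> legal
(2,0): no bracket -> illegal
(2,4): flips 2 -> legal
(3,0): flips 1 -> legal
(3,4): no bracket -> illegal
(4,2): no bracket -> illegal
(5,0): no bracket -> illegal
(5,1): no bracket -> illegal
B mobility = 6
-- W to move --
(1,0): no bracket -> illegal
(1,1): flips 1 -> legal
(1,2): no bracket -> illegal
(2,0): flips 1 -> legal
(2,4): no bracket -> illegal
(3,0): no bracket -> illegal
(3,4): flips 2 -> legal
(3,5): no bracket -> illegal
(4,2): flips 2 -> legal
(4,3): flips 1 -> legal
(4,5): no bracket -> illegal
(5,0): flips 2 -> legal
(5,1): flips 1 -> legal
(5,2): no bracket -> illegal
(5,3): no bracket -> illegal
(5,4): no bracket -> illegal
(5,5): flips 2 -> legal
W mobility = 8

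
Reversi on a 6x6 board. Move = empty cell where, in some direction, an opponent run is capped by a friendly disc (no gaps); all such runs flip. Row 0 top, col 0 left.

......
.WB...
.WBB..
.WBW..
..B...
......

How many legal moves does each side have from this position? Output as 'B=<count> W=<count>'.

Answer: B=9 W=6

Derivation:
-- B to move --
(0,0): flips 1 -> legal
(0,1): no bracket -> illegal
(0,2): no bracket -> illegal
(1,0): flips 2 -> legal
(2,0): flips 2 -> legal
(2,4): flips 1 -> legal
(3,0): flips 2 -> legal
(3,4): flips 1 -> legal
(4,0): flips 1 -> legal
(4,1): no bracket -> illegal
(4,3): flips 1 -> legal
(4,4): flips 1 -> legal
B mobility = 9
-- W to move --
(0,1): no bracket -> illegal
(0,2): no bracket -> illegal
(0,3): flips 1 -> legal
(1,3): flips 3 -> legal
(1,4): no bracket -> illegal
(2,4): flips 2 -> legal
(3,4): no bracket -> illegal
(4,1): no bracket -> illegal
(4,3): flips 1 -> legal
(5,1): flips 1 -> legal
(5,2): no bracket -> illegal
(5,3): flips 1 -> legal
W mobility = 6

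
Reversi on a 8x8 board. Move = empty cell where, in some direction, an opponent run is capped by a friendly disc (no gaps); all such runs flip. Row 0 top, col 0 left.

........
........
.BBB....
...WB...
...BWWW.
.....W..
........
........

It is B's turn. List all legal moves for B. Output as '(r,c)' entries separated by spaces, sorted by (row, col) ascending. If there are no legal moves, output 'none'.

(2,4): no bracket -> illegal
(3,2): flips 1 -> legal
(3,5): no bracket -> illegal
(3,6): no bracket -> illegal
(3,7): no bracket -> illegal
(4,2): no bracket -> illegal
(4,7): flips 3 -> legal
(5,3): no bracket -> illegal
(5,4): flips 1 -> legal
(5,6): flips 1 -> legal
(5,7): no bracket -> illegal
(6,4): no bracket -> illegal
(6,5): no bracket -> illegal
(6,6): flips 3 -> legal

Answer: (3,2) (4,7) (5,4) (5,6) (6,6)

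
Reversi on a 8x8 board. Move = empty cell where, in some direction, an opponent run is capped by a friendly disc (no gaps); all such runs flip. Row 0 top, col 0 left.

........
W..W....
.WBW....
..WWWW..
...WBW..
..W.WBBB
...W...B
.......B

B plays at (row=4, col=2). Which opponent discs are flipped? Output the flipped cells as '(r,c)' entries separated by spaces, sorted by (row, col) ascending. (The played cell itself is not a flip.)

Answer: (3,2) (4,3)

Derivation:
Dir NW: first cell '.' (not opp) -> no flip
Dir N: opp run (3,2) capped by B -> flip
Dir NE: opp run (3,3), next='.' -> no flip
Dir W: first cell '.' (not opp) -> no flip
Dir E: opp run (4,3) capped by B -> flip
Dir SW: first cell '.' (not opp) -> no flip
Dir S: opp run (5,2), next='.' -> no flip
Dir SE: first cell '.' (not opp) -> no flip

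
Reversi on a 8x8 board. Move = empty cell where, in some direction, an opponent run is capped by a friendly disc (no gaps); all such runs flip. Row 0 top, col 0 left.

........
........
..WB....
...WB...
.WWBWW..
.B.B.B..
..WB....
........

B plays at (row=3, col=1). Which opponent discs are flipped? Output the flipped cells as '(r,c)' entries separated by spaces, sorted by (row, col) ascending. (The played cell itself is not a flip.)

Dir NW: first cell '.' (not opp) -> no flip
Dir N: first cell '.' (not opp) -> no flip
Dir NE: opp run (2,2), next='.' -> no flip
Dir W: first cell '.' (not opp) -> no flip
Dir E: first cell '.' (not opp) -> no flip
Dir SW: first cell '.' (not opp) -> no flip
Dir S: opp run (4,1) capped by B -> flip
Dir SE: opp run (4,2) capped by B -> flip

Answer: (4,1) (4,2)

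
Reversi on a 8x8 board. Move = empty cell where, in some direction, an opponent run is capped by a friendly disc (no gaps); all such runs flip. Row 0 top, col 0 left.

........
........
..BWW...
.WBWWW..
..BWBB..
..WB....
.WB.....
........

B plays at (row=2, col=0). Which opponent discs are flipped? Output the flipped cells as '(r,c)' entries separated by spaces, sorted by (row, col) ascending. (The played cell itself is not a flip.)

Dir NW: edge -> no flip
Dir N: first cell '.' (not opp) -> no flip
Dir NE: first cell '.' (not opp) -> no flip
Dir W: edge -> no flip
Dir E: first cell '.' (not opp) -> no flip
Dir SW: edge -> no flip
Dir S: first cell '.' (not opp) -> no flip
Dir SE: opp run (3,1) capped by B -> flip

Answer: (3,1)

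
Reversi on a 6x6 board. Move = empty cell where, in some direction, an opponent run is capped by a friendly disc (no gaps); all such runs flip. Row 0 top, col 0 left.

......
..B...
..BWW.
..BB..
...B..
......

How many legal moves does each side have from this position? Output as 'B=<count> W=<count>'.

Answer: B=5 W=5

Derivation:
-- B to move --
(1,3): flips 1 -> legal
(1,4): flips 1 -> legal
(1,5): flips 1 -> legal
(2,5): flips 2 -> legal
(3,4): flips 1 -> legal
(3,5): no bracket -> illegal
B mobility = 5
-- W to move --
(0,1): flips 1 -> legal
(0,2): no bracket -> illegal
(0,3): no bracket -> illegal
(1,1): no bracket -> illegal
(1,3): no bracket -> illegal
(2,1): flips 1 -> legal
(3,1): no bracket -> illegal
(3,4): no bracket -> illegal
(4,1): flips 1 -> legal
(4,2): flips 1 -> legal
(4,4): no bracket -> illegal
(5,2): no bracket -> illegal
(5,3): flips 2 -> legal
(5,4): no bracket -> illegal
W mobility = 5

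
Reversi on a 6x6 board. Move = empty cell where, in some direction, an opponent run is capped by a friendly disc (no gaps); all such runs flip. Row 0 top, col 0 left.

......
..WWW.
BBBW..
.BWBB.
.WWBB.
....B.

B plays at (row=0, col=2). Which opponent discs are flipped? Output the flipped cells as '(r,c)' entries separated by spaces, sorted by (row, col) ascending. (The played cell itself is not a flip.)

Dir NW: edge -> no flip
Dir N: edge -> no flip
Dir NE: edge -> no flip
Dir W: first cell '.' (not opp) -> no flip
Dir E: first cell '.' (not opp) -> no flip
Dir SW: first cell '.' (not opp) -> no flip
Dir S: opp run (1,2) capped by B -> flip
Dir SE: opp run (1,3), next='.' -> no flip

Answer: (1,2)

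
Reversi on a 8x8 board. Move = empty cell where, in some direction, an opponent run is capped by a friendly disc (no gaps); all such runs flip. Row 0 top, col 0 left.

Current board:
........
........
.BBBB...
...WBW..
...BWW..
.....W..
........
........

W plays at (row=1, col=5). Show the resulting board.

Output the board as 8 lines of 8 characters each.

Place W at (1,5); scan 8 dirs for brackets.
Dir NW: first cell '.' (not opp) -> no flip
Dir N: first cell '.' (not opp) -> no flip
Dir NE: first cell '.' (not opp) -> no flip
Dir W: first cell '.' (not opp) -> no flip
Dir E: first cell '.' (not opp) -> no flip
Dir SW: opp run (2,4) capped by W -> flip
Dir S: first cell '.' (not opp) -> no flip
Dir SE: first cell '.' (not opp) -> no flip
All flips: (2,4)

Answer: ........
.....W..
.BBBW...
...WBW..
...BWW..
.....W..
........
........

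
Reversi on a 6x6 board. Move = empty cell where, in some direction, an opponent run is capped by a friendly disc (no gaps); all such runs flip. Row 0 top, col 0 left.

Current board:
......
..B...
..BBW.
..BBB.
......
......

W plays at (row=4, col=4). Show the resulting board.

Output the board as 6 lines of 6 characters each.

Place W at (4,4); scan 8 dirs for brackets.
Dir NW: opp run (3,3) (2,2), next='.' -> no flip
Dir N: opp run (3,4) capped by W -> flip
Dir NE: first cell '.' (not opp) -> no flip
Dir W: first cell '.' (not opp) -> no flip
Dir E: first cell '.' (not opp) -> no flip
Dir SW: first cell '.' (not opp) -> no flip
Dir S: first cell '.' (not opp) -> no flip
Dir SE: first cell '.' (not opp) -> no flip
All flips: (3,4)

Answer: ......
..B...
..BBW.
..BBW.
....W.
......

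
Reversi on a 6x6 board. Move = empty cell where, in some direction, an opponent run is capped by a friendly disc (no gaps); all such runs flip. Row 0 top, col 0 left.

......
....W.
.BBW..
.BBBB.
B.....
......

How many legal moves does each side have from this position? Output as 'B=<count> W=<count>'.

-- B to move --
(0,3): no bracket -> illegal
(0,4): no bracket -> illegal
(0,5): flips 2 -> legal
(1,2): flips 1 -> legal
(1,3): flips 1 -> legal
(1,5): no bracket -> illegal
(2,4): flips 1 -> legal
(2,5): no bracket -> illegal
B mobility = 4
-- W to move --
(1,0): no bracket -> illegal
(1,1): no bracket -> illegal
(1,2): no bracket -> illegal
(1,3): no bracket -> illegal
(2,0): flips 2 -> legal
(2,4): no bracket -> illegal
(2,5): no bracket -> illegal
(3,0): no bracket -> illegal
(3,5): no bracket -> illegal
(4,1): flips 1 -> legal
(4,2): no bracket -> illegal
(4,3): flips 1 -> legal
(4,4): no bracket -> illegal
(4,5): flips 1 -> legal
(5,0): no bracket -> illegal
(5,1): no bracket -> illegal
W mobility = 4

Answer: B=4 W=4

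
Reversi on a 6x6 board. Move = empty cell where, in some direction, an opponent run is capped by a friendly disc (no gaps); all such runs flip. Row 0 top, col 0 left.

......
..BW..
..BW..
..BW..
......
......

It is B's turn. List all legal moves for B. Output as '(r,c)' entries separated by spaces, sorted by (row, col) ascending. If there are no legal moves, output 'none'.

(0,2): no bracket -> illegal
(0,3): no bracket -> illegal
(0,4): flips 1 -> legal
(1,4): flips 2 -> legal
(2,4): flips 1 -> legal
(3,4): flips 2 -> legal
(4,2): no bracket -> illegal
(4,3): no bracket -> illegal
(4,4): flips 1 -> legal

Answer: (0,4) (1,4) (2,4) (3,4) (4,4)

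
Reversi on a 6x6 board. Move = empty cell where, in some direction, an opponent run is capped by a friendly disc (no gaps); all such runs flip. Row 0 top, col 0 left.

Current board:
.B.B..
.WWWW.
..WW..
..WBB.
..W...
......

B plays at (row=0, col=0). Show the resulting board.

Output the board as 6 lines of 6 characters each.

Place B at (0,0); scan 8 dirs for brackets.
Dir NW: edge -> no flip
Dir N: edge -> no flip
Dir NE: edge -> no flip
Dir W: edge -> no flip
Dir E: first cell 'B' (not opp) -> no flip
Dir SW: edge -> no flip
Dir S: first cell '.' (not opp) -> no flip
Dir SE: opp run (1,1) (2,2) capped by B -> flip
All flips: (1,1) (2,2)

Answer: BB.B..
.BWWW.
..BW..
..WBB.
..W...
......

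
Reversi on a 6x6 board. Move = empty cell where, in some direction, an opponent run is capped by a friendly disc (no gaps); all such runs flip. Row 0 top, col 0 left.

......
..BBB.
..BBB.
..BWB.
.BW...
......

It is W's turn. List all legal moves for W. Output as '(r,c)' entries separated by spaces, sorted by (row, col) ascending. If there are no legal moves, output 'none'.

(0,1): no bracket -> illegal
(0,2): flips 3 -> legal
(0,3): flips 2 -> legal
(0,4): no bracket -> illegal
(0,5): no bracket -> illegal
(1,1): flips 1 -> legal
(1,5): flips 1 -> legal
(2,1): no bracket -> illegal
(2,5): no bracket -> illegal
(3,0): no bracket -> illegal
(3,1): flips 1 -> legal
(3,5): flips 1 -> legal
(4,0): flips 1 -> legal
(4,3): no bracket -> illegal
(4,4): no bracket -> illegal
(4,5): no bracket -> illegal
(5,0): no bracket -> illegal
(5,1): no bracket -> illegal
(5,2): no bracket -> illegal

Answer: (0,2) (0,3) (1,1) (1,5) (3,1) (3,5) (4,0)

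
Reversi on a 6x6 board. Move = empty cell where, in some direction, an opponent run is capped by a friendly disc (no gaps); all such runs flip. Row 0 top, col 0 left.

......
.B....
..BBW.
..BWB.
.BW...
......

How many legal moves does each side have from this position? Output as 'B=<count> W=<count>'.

Answer: B=5 W=8

Derivation:
-- B to move --
(1,3): no bracket -> illegal
(1,4): flips 1 -> legal
(1,5): no bracket -> illegal
(2,5): flips 1 -> legal
(3,1): no bracket -> illegal
(3,5): no bracket -> illegal
(4,3): flips 2 -> legal
(4,4): flips 1 -> legal
(5,1): no bracket -> illegal
(5,2): flips 1 -> legal
(5,3): no bracket -> illegal
B mobility = 5
-- W to move --
(0,0): flips 2 -> legal
(0,1): no bracket -> illegal
(0,2): no bracket -> illegal
(1,0): no bracket -> illegal
(1,2): flips 2 -> legal
(1,3): flips 1 -> legal
(1,4): no bracket -> illegal
(2,0): no bracket -> illegal
(2,1): flips 2 -> legal
(2,5): no bracket -> illegal
(3,0): no bracket -> illegal
(3,1): flips 1 -> legal
(3,5): flips 1 -> legal
(4,0): flips 1 -> legal
(4,3): no bracket -> illegal
(4,4): flips 1 -> legal
(4,5): no bracket -> illegal
(5,0): no bracket -> illegal
(5,1): no bracket -> illegal
(5,2): no bracket -> illegal
W mobility = 8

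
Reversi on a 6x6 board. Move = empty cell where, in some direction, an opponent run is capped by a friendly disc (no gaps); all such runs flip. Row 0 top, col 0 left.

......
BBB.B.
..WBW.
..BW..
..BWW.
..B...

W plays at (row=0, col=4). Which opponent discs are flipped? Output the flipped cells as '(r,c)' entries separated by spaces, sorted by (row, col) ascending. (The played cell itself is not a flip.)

Answer: (1,4)

Derivation:
Dir NW: edge -> no flip
Dir N: edge -> no flip
Dir NE: edge -> no flip
Dir W: first cell '.' (not opp) -> no flip
Dir E: first cell '.' (not opp) -> no flip
Dir SW: first cell '.' (not opp) -> no flip
Dir S: opp run (1,4) capped by W -> flip
Dir SE: first cell '.' (not opp) -> no flip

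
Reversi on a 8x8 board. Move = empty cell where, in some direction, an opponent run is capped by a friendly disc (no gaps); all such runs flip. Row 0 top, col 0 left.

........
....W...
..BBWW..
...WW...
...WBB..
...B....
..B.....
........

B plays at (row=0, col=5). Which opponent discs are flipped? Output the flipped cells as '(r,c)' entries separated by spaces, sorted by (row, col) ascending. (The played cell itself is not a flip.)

Dir NW: edge -> no flip
Dir N: edge -> no flip
Dir NE: edge -> no flip
Dir W: first cell '.' (not opp) -> no flip
Dir E: first cell '.' (not opp) -> no flip
Dir SW: opp run (1,4) capped by B -> flip
Dir S: first cell '.' (not opp) -> no flip
Dir SE: first cell '.' (not opp) -> no flip

Answer: (1,4)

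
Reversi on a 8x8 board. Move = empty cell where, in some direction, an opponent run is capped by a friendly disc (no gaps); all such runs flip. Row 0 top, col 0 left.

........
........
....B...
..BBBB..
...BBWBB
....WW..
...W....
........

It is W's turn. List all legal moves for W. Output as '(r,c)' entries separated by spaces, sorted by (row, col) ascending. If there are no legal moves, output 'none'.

(1,3): no bracket -> illegal
(1,4): flips 3 -> legal
(1,5): no bracket -> illegal
(2,1): flips 2 -> legal
(2,2): flips 2 -> legal
(2,3): flips 1 -> legal
(2,5): flips 1 -> legal
(2,6): no bracket -> illegal
(3,1): no bracket -> illegal
(3,6): no bracket -> illegal
(3,7): flips 1 -> legal
(4,1): no bracket -> illegal
(4,2): flips 2 -> legal
(5,2): no bracket -> illegal
(5,3): no bracket -> illegal
(5,6): no bracket -> illegal
(5,7): no bracket -> illegal

Answer: (1,4) (2,1) (2,2) (2,3) (2,5) (3,7) (4,2)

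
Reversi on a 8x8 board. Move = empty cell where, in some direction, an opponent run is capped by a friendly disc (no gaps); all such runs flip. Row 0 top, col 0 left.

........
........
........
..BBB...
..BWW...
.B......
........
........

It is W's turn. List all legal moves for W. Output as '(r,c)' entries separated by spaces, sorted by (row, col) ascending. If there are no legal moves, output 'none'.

(2,1): flips 1 -> legal
(2,2): flips 1 -> legal
(2,3): flips 1 -> legal
(2,4): flips 1 -> legal
(2,5): flips 1 -> legal
(3,1): no bracket -> illegal
(3,5): no bracket -> illegal
(4,0): no bracket -> illegal
(4,1): flips 1 -> legal
(4,5): no bracket -> illegal
(5,0): no bracket -> illegal
(5,2): no bracket -> illegal
(5,3): no bracket -> illegal
(6,0): no bracket -> illegal
(6,1): no bracket -> illegal
(6,2): no bracket -> illegal

Answer: (2,1) (2,2) (2,3) (2,4) (2,5) (4,1)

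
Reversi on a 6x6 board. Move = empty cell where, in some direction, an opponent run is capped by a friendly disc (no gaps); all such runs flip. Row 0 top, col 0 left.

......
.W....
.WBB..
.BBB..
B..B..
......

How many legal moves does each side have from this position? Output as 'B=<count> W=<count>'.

Answer: B=4 W=4

Derivation:
-- B to move --
(0,0): flips 1 -> legal
(0,1): flips 2 -> legal
(0,2): no bracket -> illegal
(1,0): flips 1 -> legal
(1,2): no bracket -> illegal
(2,0): flips 1 -> legal
(3,0): no bracket -> illegal
B mobility = 4
-- W to move --
(1,2): no bracket -> illegal
(1,3): no bracket -> illegal
(1,4): no bracket -> illegal
(2,0): no bracket -> illegal
(2,4): flips 2 -> legal
(3,0): no bracket -> illegal
(3,4): no bracket -> illegal
(4,1): flips 1 -> legal
(4,2): no bracket -> illegal
(4,4): flips 2 -> legal
(5,0): no bracket -> illegal
(5,1): no bracket -> illegal
(5,2): no bracket -> illegal
(5,3): no bracket -> illegal
(5,4): flips 2 -> legal
W mobility = 4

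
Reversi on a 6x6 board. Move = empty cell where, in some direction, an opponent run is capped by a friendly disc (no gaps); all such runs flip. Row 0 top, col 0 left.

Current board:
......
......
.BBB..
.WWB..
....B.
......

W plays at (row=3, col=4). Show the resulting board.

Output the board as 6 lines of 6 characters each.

Place W at (3,4); scan 8 dirs for brackets.
Dir NW: opp run (2,3), next='.' -> no flip
Dir N: first cell '.' (not opp) -> no flip
Dir NE: first cell '.' (not opp) -> no flip
Dir W: opp run (3,3) capped by W -> flip
Dir E: first cell '.' (not opp) -> no flip
Dir SW: first cell '.' (not opp) -> no flip
Dir S: opp run (4,4), next='.' -> no flip
Dir SE: first cell '.' (not opp) -> no flip
All flips: (3,3)

Answer: ......
......
.BBB..
.WWWW.
....B.
......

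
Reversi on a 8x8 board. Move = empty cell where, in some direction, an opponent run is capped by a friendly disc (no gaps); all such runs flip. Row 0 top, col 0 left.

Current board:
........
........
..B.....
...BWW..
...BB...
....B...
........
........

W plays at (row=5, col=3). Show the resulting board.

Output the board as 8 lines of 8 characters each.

Answer: ........
........
..B.....
...BWW..
...BW...
...WB...
........
........

Derivation:
Place W at (5,3); scan 8 dirs for brackets.
Dir NW: first cell '.' (not opp) -> no flip
Dir N: opp run (4,3) (3,3), next='.' -> no flip
Dir NE: opp run (4,4) capped by W -> flip
Dir W: first cell '.' (not opp) -> no flip
Dir E: opp run (5,4), next='.' -> no flip
Dir SW: first cell '.' (not opp) -> no flip
Dir S: first cell '.' (not opp) -> no flip
Dir SE: first cell '.' (not opp) -> no flip
All flips: (4,4)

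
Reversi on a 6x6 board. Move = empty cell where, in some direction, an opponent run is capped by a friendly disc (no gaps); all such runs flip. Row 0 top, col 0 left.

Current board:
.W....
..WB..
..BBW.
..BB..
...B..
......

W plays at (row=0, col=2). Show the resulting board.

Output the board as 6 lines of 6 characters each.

Place W at (0,2); scan 8 dirs for brackets.
Dir NW: edge -> no flip
Dir N: edge -> no flip
Dir NE: edge -> no flip
Dir W: first cell 'W' (not opp) -> no flip
Dir E: first cell '.' (not opp) -> no flip
Dir SW: first cell '.' (not opp) -> no flip
Dir S: first cell 'W' (not opp) -> no flip
Dir SE: opp run (1,3) capped by W -> flip
All flips: (1,3)

Answer: .WW...
..WW..
..BBW.
..BB..
...B..
......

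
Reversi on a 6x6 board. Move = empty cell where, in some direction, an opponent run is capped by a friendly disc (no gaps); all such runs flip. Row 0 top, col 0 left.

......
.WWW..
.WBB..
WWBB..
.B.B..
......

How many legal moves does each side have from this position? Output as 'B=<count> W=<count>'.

-- B to move --
(0,0): flips 1 -> legal
(0,1): flips 4 -> legal
(0,2): flips 1 -> legal
(0,3): flips 1 -> legal
(0,4): flips 1 -> legal
(1,0): flips 1 -> legal
(1,4): no bracket -> illegal
(2,0): flips 1 -> legal
(2,4): no bracket -> illegal
(4,0): flips 1 -> legal
(4,2): no bracket -> illegal
B mobility = 8
-- W to move --
(1,4): no bracket -> illegal
(2,4): flips 2 -> legal
(3,4): flips 3 -> legal
(4,0): no bracket -> illegal
(4,2): flips 2 -> legal
(4,4): flips 2 -> legal
(5,0): no bracket -> illegal
(5,1): flips 1 -> legal
(5,2): flips 1 -> legal
(5,3): flips 3 -> legal
(5,4): flips 2 -> legal
W mobility = 8

Answer: B=8 W=8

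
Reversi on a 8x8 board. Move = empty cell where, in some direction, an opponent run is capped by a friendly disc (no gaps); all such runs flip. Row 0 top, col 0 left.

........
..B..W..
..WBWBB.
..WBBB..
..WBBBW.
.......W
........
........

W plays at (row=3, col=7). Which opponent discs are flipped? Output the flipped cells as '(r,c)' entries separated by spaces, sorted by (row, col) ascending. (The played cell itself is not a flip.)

Dir NW: opp run (2,6) capped by W -> flip
Dir N: first cell '.' (not opp) -> no flip
Dir NE: edge -> no flip
Dir W: first cell '.' (not opp) -> no flip
Dir E: edge -> no flip
Dir SW: first cell 'W' (not opp) -> no flip
Dir S: first cell '.' (not opp) -> no flip
Dir SE: edge -> no flip

Answer: (2,6)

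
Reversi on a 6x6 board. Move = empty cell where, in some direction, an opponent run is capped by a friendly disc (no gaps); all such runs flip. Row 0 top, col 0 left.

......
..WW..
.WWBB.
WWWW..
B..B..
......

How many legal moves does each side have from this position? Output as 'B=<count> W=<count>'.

Answer: B=8 W=8

Derivation:
-- B to move --
(0,1): flips 1 -> legal
(0,2): flips 1 -> legal
(0,3): flips 1 -> legal
(0,4): flips 3 -> legal
(1,0): flips 2 -> legal
(1,1): no bracket -> illegal
(1,4): no bracket -> illegal
(2,0): flips 3 -> legal
(3,4): no bracket -> illegal
(4,1): flips 1 -> legal
(4,2): flips 1 -> legal
(4,4): no bracket -> illegal
B mobility = 8
-- W to move --
(1,4): flips 1 -> legal
(1,5): flips 1 -> legal
(2,5): flips 2 -> legal
(3,4): flips 1 -> legal
(3,5): flips 1 -> legal
(4,1): no bracket -> illegal
(4,2): no bracket -> illegal
(4,4): no bracket -> illegal
(5,0): flips 1 -> legal
(5,1): no bracket -> illegal
(5,2): no bracket -> illegal
(5,3): flips 1 -> legal
(5,4): flips 1 -> legal
W mobility = 8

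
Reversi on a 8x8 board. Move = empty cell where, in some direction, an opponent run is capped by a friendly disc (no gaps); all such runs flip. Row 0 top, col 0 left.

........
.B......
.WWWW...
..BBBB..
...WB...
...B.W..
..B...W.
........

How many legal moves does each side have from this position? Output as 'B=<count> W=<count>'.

-- B to move --
(1,0): flips 1 -> legal
(1,2): flips 2 -> legal
(1,3): flips 2 -> legal
(1,4): flips 2 -> legal
(1,5): flips 1 -> legal
(2,0): no bracket -> illegal
(2,5): no bracket -> illegal
(3,0): no bracket -> illegal
(3,1): flips 1 -> legal
(4,2): flips 1 -> legal
(4,5): no bracket -> illegal
(4,6): no bracket -> illegal
(5,2): flips 1 -> legal
(5,4): flips 1 -> legal
(5,6): no bracket -> illegal
(5,7): no bracket -> illegal
(6,4): no bracket -> illegal
(6,5): no bracket -> illegal
(6,7): no bracket -> illegal
(7,5): no bracket -> illegal
(7,6): no bracket -> illegal
(7,7): flips 2 -> legal
B mobility = 10
-- W to move --
(0,0): flips 1 -> legal
(0,1): flips 1 -> legal
(0,2): no bracket -> illegal
(1,0): no bracket -> illegal
(1,2): no bracket -> illegal
(2,0): no bracket -> illegal
(2,5): flips 1 -> legal
(2,6): no bracket -> illegal
(3,1): no bracket -> illegal
(3,6): no bracket -> illegal
(4,1): flips 1 -> legal
(4,2): flips 2 -> legal
(4,5): flips 2 -> legal
(4,6): flips 1 -> legal
(5,1): no bracket -> illegal
(5,2): no bracket -> illegal
(5,4): flips 2 -> legal
(6,1): no bracket -> illegal
(6,3): flips 1 -> legal
(6,4): no bracket -> illegal
(7,1): no bracket -> illegal
(7,2): no bracket -> illegal
(7,3): no bracket -> illegal
W mobility = 9

Answer: B=10 W=9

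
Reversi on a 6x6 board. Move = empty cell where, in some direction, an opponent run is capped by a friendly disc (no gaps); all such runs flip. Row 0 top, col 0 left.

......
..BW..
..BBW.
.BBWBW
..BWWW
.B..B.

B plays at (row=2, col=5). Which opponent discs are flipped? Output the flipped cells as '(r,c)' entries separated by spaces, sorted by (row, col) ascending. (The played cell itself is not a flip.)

Dir NW: first cell '.' (not opp) -> no flip
Dir N: first cell '.' (not opp) -> no flip
Dir NE: edge -> no flip
Dir W: opp run (2,4) capped by B -> flip
Dir E: edge -> no flip
Dir SW: first cell 'B' (not opp) -> no flip
Dir S: opp run (3,5) (4,5), next='.' -> no flip
Dir SE: edge -> no flip

Answer: (2,4)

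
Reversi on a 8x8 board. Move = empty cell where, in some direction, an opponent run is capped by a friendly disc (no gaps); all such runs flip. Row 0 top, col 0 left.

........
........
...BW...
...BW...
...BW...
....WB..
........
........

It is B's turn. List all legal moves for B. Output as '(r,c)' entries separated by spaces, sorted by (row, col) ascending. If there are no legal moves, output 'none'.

(1,3): no bracket -> illegal
(1,4): no bracket -> illegal
(1,5): flips 1 -> legal
(2,5): flips 2 -> legal
(3,5): flips 1 -> legal
(4,5): flips 2 -> legal
(5,3): flips 1 -> legal
(6,3): no bracket -> illegal
(6,4): no bracket -> illegal
(6,5): flips 1 -> legal

Answer: (1,5) (2,5) (3,5) (4,5) (5,3) (6,5)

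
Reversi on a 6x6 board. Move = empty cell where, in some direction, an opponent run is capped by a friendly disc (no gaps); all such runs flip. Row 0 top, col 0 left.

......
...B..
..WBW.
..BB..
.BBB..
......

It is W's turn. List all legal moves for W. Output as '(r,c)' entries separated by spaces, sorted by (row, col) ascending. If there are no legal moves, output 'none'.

(0,2): flips 1 -> legal
(0,3): no bracket -> illegal
(0,4): flips 1 -> legal
(1,2): no bracket -> illegal
(1,4): no bracket -> illegal
(2,1): no bracket -> illegal
(3,0): no bracket -> illegal
(3,1): no bracket -> illegal
(3,4): no bracket -> illegal
(4,0): no bracket -> illegal
(4,4): flips 1 -> legal
(5,0): no bracket -> illegal
(5,1): flips 2 -> legal
(5,2): flips 2 -> legal
(5,3): no bracket -> illegal
(5,4): no bracket -> illegal

Answer: (0,2) (0,4) (4,4) (5,1) (5,2)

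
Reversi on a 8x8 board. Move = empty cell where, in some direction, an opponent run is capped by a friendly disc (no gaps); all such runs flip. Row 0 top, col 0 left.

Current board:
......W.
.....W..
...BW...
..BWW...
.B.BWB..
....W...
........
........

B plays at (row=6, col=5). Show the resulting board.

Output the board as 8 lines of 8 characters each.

Place B at (6,5); scan 8 dirs for brackets.
Dir NW: opp run (5,4) capped by B -> flip
Dir N: first cell '.' (not opp) -> no flip
Dir NE: first cell '.' (not opp) -> no flip
Dir W: first cell '.' (not opp) -> no flip
Dir E: first cell '.' (not opp) -> no flip
Dir SW: first cell '.' (not opp) -> no flip
Dir S: first cell '.' (not opp) -> no flip
Dir SE: first cell '.' (not opp) -> no flip
All flips: (5,4)

Answer: ......W.
.....W..
...BW...
..BWW...
.B.BWB..
....B...
.....B..
........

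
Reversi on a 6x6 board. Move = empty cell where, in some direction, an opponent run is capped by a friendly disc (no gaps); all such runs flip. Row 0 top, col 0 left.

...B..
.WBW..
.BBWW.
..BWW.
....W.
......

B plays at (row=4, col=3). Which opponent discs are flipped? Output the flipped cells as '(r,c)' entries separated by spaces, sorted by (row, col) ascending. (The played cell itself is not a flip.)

Answer: (1,3) (2,3) (3,3)

Derivation:
Dir NW: first cell 'B' (not opp) -> no flip
Dir N: opp run (3,3) (2,3) (1,3) capped by B -> flip
Dir NE: opp run (3,4), next='.' -> no flip
Dir W: first cell '.' (not opp) -> no flip
Dir E: opp run (4,4), next='.' -> no flip
Dir SW: first cell '.' (not opp) -> no flip
Dir S: first cell '.' (not opp) -> no flip
Dir SE: first cell '.' (not opp) -> no flip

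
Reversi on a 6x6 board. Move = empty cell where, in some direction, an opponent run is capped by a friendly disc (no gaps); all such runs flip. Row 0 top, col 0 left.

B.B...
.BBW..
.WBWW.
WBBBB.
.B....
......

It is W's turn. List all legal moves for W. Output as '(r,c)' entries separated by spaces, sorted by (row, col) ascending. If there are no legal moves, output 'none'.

Answer: (0,1) (0,3) (1,0) (3,5) (4,0) (4,2) (4,3) (4,4) (4,5) (5,0) (5,1) (5,2)

Derivation:
(0,1): flips 2 -> legal
(0,3): flips 1 -> legal
(1,0): flips 2 -> legal
(2,0): no bracket -> illegal
(2,5): no bracket -> illegal
(3,5): flips 4 -> legal
(4,0): flips 2 -> legal
(4,2): flips 1 -> legal
(4,3): flips 2 -> legal
(4,4): flips 1 -> legal
(4,5): flips 1 -> legal
(5,0): flips 2 -> legal
(5,1): flips 2 -> legal
(5,2): flips 1 -> legal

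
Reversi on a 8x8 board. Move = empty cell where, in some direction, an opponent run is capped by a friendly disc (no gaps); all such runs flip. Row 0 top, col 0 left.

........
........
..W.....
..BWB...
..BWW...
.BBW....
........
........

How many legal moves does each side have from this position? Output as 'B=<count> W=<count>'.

-- B to move --
(1,1): no bracket -> illegal
(1,2): flips 1 -> legal
(1,3): no bracket -> illegal
(2,1): no bracket -> illegal
(2,3): no bracket -> illegal
(2,4): flips 1 -> legal
(3,1): no bracket -> illegal
(3,5): no bracket -> illegal
(4,5): flips 2 -> legal
(5,4): flips 3 -> legal
(5,5): no bracket -> illegal
(6,2): no bracket -> illegal
(6,3): no bracket -> illegal
(6,4): flips 1 -> legal
B mobility = 5
-- W to move --
(2,1): flips 1 -> legal
(2,3): no bracket -> illegal
(2,4): flips 1 -> legal
(2,5): flips 1 -> legal
(3,1): flips 2 -> legal
(3,5): flips 1 -> legal
(4,0): no bracket -> illegal
(4,1): flips 1 -> legal
(4,5): no bracket -> illegal
(5,0): flips 2 -> legal
(6,0): flips 2 -> legal
(6,1): flips 1 -> legal
(6,2): flips 3 -> legal
(6,3): no bracket -> illegal
W mobility = 10

Answer: B=5 W=10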